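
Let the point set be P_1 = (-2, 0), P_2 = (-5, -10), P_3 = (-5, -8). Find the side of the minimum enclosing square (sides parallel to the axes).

10

The bounding box has width 3 and height 10.
An axis-aligned square enclosing the set must have side ≥ max(width, height).
So the minimum side is max(3, 10) = 10.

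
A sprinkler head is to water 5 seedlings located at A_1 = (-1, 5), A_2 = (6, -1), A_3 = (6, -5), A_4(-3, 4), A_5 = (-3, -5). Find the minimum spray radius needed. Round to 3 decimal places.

6.364

The farthest pair is A_3–A_4 with squared distance 162. The circle on this segment as diameter has centre (1.5, -0.5) and r² = 162/4 = 40.5.
Check A_1: distance² to centre = 36.5 ≤ 40.5, so it lies inside.
All remaining points lie in this disk, and no smaller disk contains both endpoints, so this is the minimum enclosing circle.
r = √(40.5) ≈ 6.364.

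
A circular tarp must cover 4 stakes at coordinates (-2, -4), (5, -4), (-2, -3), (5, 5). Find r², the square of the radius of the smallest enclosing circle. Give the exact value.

By Welzl's lemma the MEC is supported by two points (diametrically opposite) or three points (on a circumcircle).
The farthest pair is (-2, -4)–(5, 5) with squared distance 130. The circle on this segment as diameter has centre (1.5, 0.5) and r² = 130/4 = 32.5.
Check (5, -4): distance² to centre = 32.5 ≤ 32.5, so it lies inside.
All remaining points lie in this disk, and no smaller disk contains both endpoints, so this is the minimum enclosing circle.

32.5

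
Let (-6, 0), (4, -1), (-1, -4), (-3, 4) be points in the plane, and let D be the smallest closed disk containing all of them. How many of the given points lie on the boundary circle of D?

2

By Welzl's lemma the MEC is supported by two points (diametrically opposite) or three points (on a circumcircle).
The farthest pair is (-6, 0)–(4, -1) with squared distance 101. The circle on this segment as diameter has centre (-1, -0.5) and r² = 101/4 = 25.25.
Check (-1, -4): distance² to centre = 12.25 ≤ 25.25, so it lies inside.
All remaining points lie in this disk, and no smaller disk contains both endpoints, so this is the minimum enclosing circle.
The points at distance exactly r from the centre are (-6, 0), (4, -1) — 2 points.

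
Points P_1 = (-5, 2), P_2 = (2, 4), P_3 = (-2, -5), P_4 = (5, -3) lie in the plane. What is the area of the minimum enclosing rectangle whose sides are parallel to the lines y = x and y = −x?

97.5

In coordinates u = x + y, v = x − y the rectangle is axis-aligned; the map (x,y)→(u,v) scales areas by 2.
u-values: -3, 6, -7, 2; range = 6 − (-7) = 13.
v-values: -7, -2, 3, 8; range = 8 − (-7) = 15.
Area = (13 × 15) / 2 = 97.5.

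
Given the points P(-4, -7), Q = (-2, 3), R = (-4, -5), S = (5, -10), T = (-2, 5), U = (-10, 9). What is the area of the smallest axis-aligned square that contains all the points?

361

The bounding box has width 15 and height 19.
An axis-aligned square enclosing the set must have side ≥ max(width, height).
So the minimum side is max(15, 19) = 19.
Area = 19² = 361.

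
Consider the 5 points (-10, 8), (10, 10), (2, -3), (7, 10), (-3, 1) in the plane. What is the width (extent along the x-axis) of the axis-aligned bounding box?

max x = 10, min x = -10, so width = 20.

20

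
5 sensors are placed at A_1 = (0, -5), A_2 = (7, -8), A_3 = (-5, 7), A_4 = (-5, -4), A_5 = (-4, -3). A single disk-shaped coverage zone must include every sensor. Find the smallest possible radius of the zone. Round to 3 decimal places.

9.605

A smallest enclosing disk is always determined by at most three of the input points on its boundary.
The farthest pair is A_2–A_3 with squared distance 369. The circle on this segment as diameter has centre (1, -0.5) and r² = 369/4 = 92.25.
Check A_1: distance² to centre = 21.25 ≤ 92.25, so it lies inside.
All remaining points lie in this disk, and no smaller disk contains both endpoints, so this is the minimum enclosing circle.
r = √(92.25) ≈ 9.605.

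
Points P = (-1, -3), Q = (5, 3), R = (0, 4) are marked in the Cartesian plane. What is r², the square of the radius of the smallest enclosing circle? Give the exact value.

Side lengths²: PQ² = 72, PR² = 50, QR² = 26.
Since PQ² = 72 < 50 + 26 = 76, the triangle is acute, so the smallest enclosing circle is the circumcircle.
Circumcentre = (11/6, 1/6), r² = 325/18.

325/18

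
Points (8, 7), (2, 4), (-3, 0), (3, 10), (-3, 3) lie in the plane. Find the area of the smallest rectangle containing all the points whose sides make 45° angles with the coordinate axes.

In coordinates u = x + y, v = x − y the rectangle is axis-aligned; the map (x,y)→(u,v) scales areas by 2.
u-values: 15, 6, -3, 13, 0; range = 15 − (-3) = 18.
v-values: 1, -2, -3, -7, -6; range = 1 − (-7) = 8.
Area = (18 × 8) / 2 = 72.

72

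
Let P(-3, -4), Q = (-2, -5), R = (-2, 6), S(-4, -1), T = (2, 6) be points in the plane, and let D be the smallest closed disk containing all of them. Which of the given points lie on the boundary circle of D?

Q, R, T

By Welzl's lemma the MEC is supported by two points (diametrically opposite) or three points (on a circumcircle).
The farthest pair is Q–T with squared distance 137. The circle on this segment as diameter has centre (0, 0.5) and r² = 137/4 = 34.25.
Check P: distance² to centre = 29.25 ≤ 34.25, so it lies inside.
All remaining points lie in this disk, and no smaller disk contains both endpoints, so this is the minimum enclosing circle.
The points at distance exactly r from the centre are Q, R, T — 3 points.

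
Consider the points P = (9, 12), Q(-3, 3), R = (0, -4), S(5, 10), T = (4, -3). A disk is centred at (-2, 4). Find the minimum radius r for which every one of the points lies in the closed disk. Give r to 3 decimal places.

The required radius is the distance from (-2, 4) to the farthest point.
Squared distances: 185, 2, 68, 85, 85.
Maximum is 185, attained at P.
r = √185 ≈ 13.601.

13.601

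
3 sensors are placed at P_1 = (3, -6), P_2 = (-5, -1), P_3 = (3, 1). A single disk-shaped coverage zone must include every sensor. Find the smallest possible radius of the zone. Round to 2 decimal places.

Side lengths²: P_1P_2² = 89, P_1P_3² = 49, P_2P_3² = 68.
Since P_1P_2² = 89 < 68 + 49 = 117, the triangle is acute, so the smallest enclosing circle is the circumcircle.
Circumcentre = (-0.375, -2.5), r² = 23.640625.
r = √(23.640625) ≈ 4.86.

4.86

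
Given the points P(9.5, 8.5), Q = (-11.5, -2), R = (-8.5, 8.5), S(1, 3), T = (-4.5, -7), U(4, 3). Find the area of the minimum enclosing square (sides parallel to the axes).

The bounding box has width 21 and height 15.5.
An axis-aligned square enclosing the set must have side ≥ max(width, height).
So the minimum side is max(21, 15.5) = 21.
Area = 21² = 441.

441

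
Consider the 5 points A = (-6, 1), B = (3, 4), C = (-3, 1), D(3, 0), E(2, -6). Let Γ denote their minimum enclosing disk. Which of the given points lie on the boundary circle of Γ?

A, B, E

By Welzl's lemma the MEC is supported by two points (diametrically opposite) or three points (on a circumcircle).
The minimum enclosing circle is determined by three boundary points: A, B, E.
Their circumcentre is (-25/58, -41/58) with r² = 57065/1682.
The farthest remaining point D is at distance² 20641/1682 ≤ 57065/1682.
The points at distance exactly r from the centre are A, B, E — 3 points.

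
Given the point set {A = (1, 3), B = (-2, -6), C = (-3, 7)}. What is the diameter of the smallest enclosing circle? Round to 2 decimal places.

13.04

Side lengths²: AB² = 90, AC² = 32, BC² = 170.
Since BC² = 170 ≥ 90 + 32 = 122, the angle opposite BC is not acute, so the smallest enclosing circle has BC as diameter.
Centre = midpoint of BC = (-2.5, 0.5), r² = 170/4 = 42.5.
Diameter = 2r = 2√(42.5) ≈ 13.04.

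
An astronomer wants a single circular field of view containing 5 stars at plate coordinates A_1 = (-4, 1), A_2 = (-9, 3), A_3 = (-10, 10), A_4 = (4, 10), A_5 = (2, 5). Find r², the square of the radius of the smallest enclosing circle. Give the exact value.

The minimum enclosing circle of a finite set is fixed by two of the points (as a diameter) or three (as a circumcircle).
The minimum enclosing circle is determined by three boundary points: A_2, A_3, A_4.
Their circumcentre is (-3, 52/7) with r² = 2725/49.
The farthest remaining point A_1 is at distance² 2074/49 ≤ 2725/49.

2725/49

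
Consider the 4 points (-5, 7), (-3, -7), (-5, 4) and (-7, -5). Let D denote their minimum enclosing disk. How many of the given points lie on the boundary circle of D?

The farthest pair is (-5, 7)–(-3, -7) with squared distance 200. The circle on this segment as diameter has centre (-4, 0) and r² = 200/4 = 50.
Check (-5, 4): distance² to centre = 17 ≤ 50, so it lies inside.
All remaining points lie in this disk, and no smaller disk contains both endpoints, so this is the minimum enclosing circle.
The points at distance exactly r from the centre are (-5, 7), (-3, -7) — 2 points.

2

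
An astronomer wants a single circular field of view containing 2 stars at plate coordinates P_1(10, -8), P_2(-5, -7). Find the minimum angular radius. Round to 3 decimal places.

7.517

The smallest circle enclosing two points has them as diameter endpoints.
Centre = midpoint = (2.5, -7.5); r² = |P_1P_2|²/4 = 226/4 = 56.5.
r = √(56.5) ≈ 7.517.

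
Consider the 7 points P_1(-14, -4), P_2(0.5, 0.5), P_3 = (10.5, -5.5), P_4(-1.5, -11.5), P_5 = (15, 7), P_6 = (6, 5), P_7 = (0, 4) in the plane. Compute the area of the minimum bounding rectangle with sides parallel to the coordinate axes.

536.5

x ranges over [-14, 15], width 29.
y ranges over [-11.5, 7], height 18.5.
Area = 29 × 18.5 = 536.5.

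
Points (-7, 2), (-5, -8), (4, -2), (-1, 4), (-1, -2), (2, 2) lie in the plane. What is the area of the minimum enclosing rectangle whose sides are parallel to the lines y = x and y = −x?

In coordinates u = x + y, v = x − y the rectangle is axis-aligned; the map (x,y)→(u,v) scales areas by 2.
u-values: -5, -13, 2, 3, -3, 4; range = 4 − (-13) = 17.
v-values: -9, 3, 6, -5, 1, 0; range = 6 − (-9) = 15.
Area = (17 × 15) / 2 = 127.5.

127.5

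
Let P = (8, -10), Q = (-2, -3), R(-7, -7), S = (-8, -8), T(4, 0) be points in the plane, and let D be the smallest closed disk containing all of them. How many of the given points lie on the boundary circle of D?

3

A smallest enclosing disk is always determined by at most three of the input points on its boundary.
The minimum enclosing circle is determined by three boundary points: P, S, T.
Their circumcentre is (4/19, -139/19) with r² = 24505/361.
The farthest remaining point R is at distance² 18805/361 ≤ 24505/361.
The points at distance exactly r from the centre are P, S, T — 3 points.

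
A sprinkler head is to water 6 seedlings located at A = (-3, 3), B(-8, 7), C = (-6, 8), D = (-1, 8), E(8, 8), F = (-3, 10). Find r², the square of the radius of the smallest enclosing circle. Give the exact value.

64.25

The minimum enclosing circle of a finite set is fixed by two of the points (as a diameter) or three (as a circumcircle).
The farthest pair is B–E with squared distance 257. The circle on this segment as diameter has centre (0, 7.5) and r² = 257/4 = 64.25.
Check A: distance² to centre = 29.25 ≤ 64.25, so it lies inside.
All remaining points lie in this disk, and no smaller disk contains both endpoints, so this is the minimum enclosing circle.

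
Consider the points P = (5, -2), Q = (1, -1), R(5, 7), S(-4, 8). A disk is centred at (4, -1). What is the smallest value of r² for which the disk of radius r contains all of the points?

The required radius is the distance from (4, -1) to the farthest point.
Squared distances: 2, 9, 65, 145.
Maximum is 145, attained at S.

145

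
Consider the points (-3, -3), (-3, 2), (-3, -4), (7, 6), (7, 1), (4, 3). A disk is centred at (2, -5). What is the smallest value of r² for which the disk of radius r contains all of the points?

The required radius is the distance from (2, -5) to the farthest point.
Squared distances: 29, 74, 26, 146, 61, 68.
Maximum is 146, attained at (7, 6).

146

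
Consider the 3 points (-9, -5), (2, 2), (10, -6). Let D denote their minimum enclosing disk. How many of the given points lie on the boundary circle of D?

Call the three points A, B, C in the order given.
Side lengths²: AB² = 170, AC² = 362, BC² = 128.
Since AC² = 362 ≥ 170 + 128 = 298, the angle opposite AC is not acute, so the smallest enclosing circle has AC as diameter.
Centre = midpoint of AC = (0.5, -5.5), r² = 362/4 = 90.5.
The points at distance exactly r from the centre are (-9, -5), (10, -6) — 2 points.

2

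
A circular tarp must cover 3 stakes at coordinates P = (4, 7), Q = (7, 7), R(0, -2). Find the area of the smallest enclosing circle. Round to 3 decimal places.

102.102

Side lengths²: PQ² = 9, PR² = 97, QR² = 130.
Since QR² = 130 ≥ 97 + 9 = 106, the angle opposite QR is not acute, so the smallest enclosing circle has QR as diameter.
Centre = midpoint of QR = (3.5, 2.5), r² = 130/4 = 32.5.
Area = π·r² = π·32.5 ≈ 102.102.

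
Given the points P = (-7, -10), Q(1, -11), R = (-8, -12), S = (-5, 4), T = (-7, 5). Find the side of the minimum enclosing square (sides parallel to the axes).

The bounding box has width 9 and height 17.
An axis-aligned square enclosing the set must have side ≥ max(width, height).
So the minimum side is max(9, 17) = 17.

17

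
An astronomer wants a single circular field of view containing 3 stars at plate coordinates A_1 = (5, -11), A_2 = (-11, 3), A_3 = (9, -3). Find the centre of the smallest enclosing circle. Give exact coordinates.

Side lengths²: A_1A_2² = 452, A_1A_3² = 80, A_2A_3² = 436.
Since A_1A_2² = 452 < 436 + 80 = 516, the triangle is acute, so the smallest enclosing circle is the circumcircle.
Circumcentre = (-41/23, -60/23), r² = 61585/529.
Centre = (-41/23, -60/23).

(-41/23, -60/23)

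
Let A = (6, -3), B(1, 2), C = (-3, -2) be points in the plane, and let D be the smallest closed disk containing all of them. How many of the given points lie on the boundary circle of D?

Side lengths²: AB² = 50, AC² = 82, BC² = 32.
Since AC² = 82 ≥ 50 + 32 = 82, the angle opposite AC is not acute, so the smallest enclosing circle has AC as diameter.
Centre = midpoint of AC = (1.5, -2.5), r² = 82/4 = 20.5.
The points at distance exactly r from the centre are A, B, C — 3 points.

3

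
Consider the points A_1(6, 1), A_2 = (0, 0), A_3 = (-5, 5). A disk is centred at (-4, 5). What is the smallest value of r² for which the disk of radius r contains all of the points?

The required radius is the distance from (-4, 5) to the farthest point.
Squared distances: 116, 41, 1.
Maximum is 116, attained at A_1.

116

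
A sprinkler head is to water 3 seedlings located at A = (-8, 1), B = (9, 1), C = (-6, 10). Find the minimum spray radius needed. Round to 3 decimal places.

Side lengths²: AB² = 289, AC² = 85, BC² = 306.
Since BC² = 306 < 289 + 85 = 374, the triangle is acute, so the smallest enclosing circle is the circumcircle.
Circumcentre = (0.5, 23/6), r² = 1445/18.
r = √(1445/18) ≈ 8.960.

8.960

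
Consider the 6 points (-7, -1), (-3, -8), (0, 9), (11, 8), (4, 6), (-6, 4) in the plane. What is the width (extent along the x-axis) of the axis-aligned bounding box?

max x = 11, min x = -7, so width = 18.

18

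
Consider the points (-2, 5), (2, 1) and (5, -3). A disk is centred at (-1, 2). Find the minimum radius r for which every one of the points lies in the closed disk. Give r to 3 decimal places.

The required radius is the distance from (-1, 2) to the farthest point.
Squared distances: 10, 10, 61.
Maximum is 61, attained at (5, -3).
r = √61 ≈ 7.810.

7.810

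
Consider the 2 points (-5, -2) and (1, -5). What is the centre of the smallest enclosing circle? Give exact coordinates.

The smallest circle enclosing two points has them as diameter endpoints.
Centre = midpoint = (-2, -3.5); r² = |(-5, -2)−(1, -5)|²/4 = 45/4 = 11.25.
Centre = (-2, -3.5).

(-2, -3.5)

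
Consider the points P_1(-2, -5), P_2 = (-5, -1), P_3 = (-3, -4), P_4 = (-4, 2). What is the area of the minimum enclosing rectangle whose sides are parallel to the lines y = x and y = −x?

In coordinates u = x + y, v = x − y the rectangle is axis-aligned; the map (x,y)→(u,v) scales areas by 2.
u-values: -7, -6, -7, -2; range = -2 − (-7) = 5.
v-values: 3, -4, 1, -6; range = 3 − (-6) = 9.
Area = (5 × 9) / 2 = 22.5.

22.5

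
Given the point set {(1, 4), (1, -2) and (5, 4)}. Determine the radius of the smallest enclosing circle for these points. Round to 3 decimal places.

Call the three points A, B, C in the order given.
Side lengths²: AB² = 36, AC² = 16, BC² = 52.
Since BC² = 52 ≥ 36 + 16 = 52, the angle opposite BC is not acute, so the smallest enclosing circle has BC as diameter.
Centre = midpoint of BC = (3, 1), r² = 52/4 = 13.
r = √13 ≈ 3.606.

3.606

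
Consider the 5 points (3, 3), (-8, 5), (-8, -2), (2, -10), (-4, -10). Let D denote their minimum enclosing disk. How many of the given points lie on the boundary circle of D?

The farthest pair is (-8, 5)–(2, -10) with squared distance 325. The circle on this segment as diameter has centre (-3, -2.5) and r² = 325/4 = 81.25.
Check (3, 3): distance² to centre = 66.25 ≤ 81.25, so it lies inside.
All remaining points lie in this disk, and no smaller disk contains both endpoints, so this is the minimum enclosing circle.
The points at distance exactly r from the centre are (-8, 5), (2, -10) — 2 points.

2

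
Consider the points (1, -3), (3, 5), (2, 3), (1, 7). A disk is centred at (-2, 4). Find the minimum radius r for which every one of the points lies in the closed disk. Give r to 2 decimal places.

7.62

The required radius is the distance from (-2, 4) to the farthest point.
Squared distances: 58, 26, 17, 18.
Maximum is 58, attained at (1, -3).
r = √58 ≈ 7.62.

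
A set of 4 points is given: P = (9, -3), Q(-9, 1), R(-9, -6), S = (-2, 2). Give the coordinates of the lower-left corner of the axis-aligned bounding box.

x-range [-9, 9], y-range [-6, 2].
The lower-left corner is (-9, -6).

(-9, -6)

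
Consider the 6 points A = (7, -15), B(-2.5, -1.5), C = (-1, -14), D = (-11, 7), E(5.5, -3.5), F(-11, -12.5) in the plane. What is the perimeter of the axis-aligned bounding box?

Width = max x − min x = 7 − (-11) = 18.
Height = max y − min y = 7 − (-15) = 22.
Perimeter = 2(18 + 22) = 80.

80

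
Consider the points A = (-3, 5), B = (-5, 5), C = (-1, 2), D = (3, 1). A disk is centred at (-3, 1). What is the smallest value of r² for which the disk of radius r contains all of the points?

36

The required radius is the distance from (-3, 1) to the farthest point.
Squared distances: 16, 20, 5, 36.
Maximum is 36, attained at D.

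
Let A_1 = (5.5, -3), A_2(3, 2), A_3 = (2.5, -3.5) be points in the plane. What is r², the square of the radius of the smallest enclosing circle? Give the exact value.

Side lengths²: A_1A_2² = 31.25, A_1A_3² = 9.25, A_2A_3² = 30.5.
Since A_1A_2² = 31.25 < 30.5 + 9.25 = 39.75, the triangle is acute, so the smallest enclosing circle is the circumcircle.
Circumcentre = (187/52, -43/52), r² = 11285/1352.

11285/1352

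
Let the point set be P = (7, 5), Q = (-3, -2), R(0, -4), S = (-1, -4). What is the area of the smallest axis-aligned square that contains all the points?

100

The bounding box has width 10 and height 9.
An axis-aligned square enclosing the set must have side ≥ max(width, height).
So the minimum side is max(10, 9) = 10.
Area = 10² = 100.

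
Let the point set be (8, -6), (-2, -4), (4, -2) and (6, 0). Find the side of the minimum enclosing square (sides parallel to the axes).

The bounding box has width 10 and height 6.
An axis-aligned square enclosing the set must have side ≥ max(width, height).
So the minimum side is max(10, 6) = 10.

10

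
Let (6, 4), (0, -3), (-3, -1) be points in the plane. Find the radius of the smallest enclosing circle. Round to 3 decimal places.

Call the three points A, B, C in the order given.
Side lengths²: AB² = 85, AC² = 106, BC² = 13.
Since AC² = 106 ≥ 85 + 13 = 98, the angle opposite AC is not acute, so the smallest enclosing circle has AC as diameter.
Centre = midpoint of AC = (1.5, 1.5), r² = 106/4 = 26.5.
r = √(26.5) ≈ 5.148.

5.148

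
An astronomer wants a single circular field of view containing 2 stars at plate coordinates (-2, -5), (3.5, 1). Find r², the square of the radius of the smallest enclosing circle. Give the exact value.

The smallest circle enclosing two points has them as diameter endpoints.
Centre = midpoint = (0.75, -2); r² = |(-2, -5)−(3.5, 1)|²/4 = 66.25/4 = 16.5625.

16.5625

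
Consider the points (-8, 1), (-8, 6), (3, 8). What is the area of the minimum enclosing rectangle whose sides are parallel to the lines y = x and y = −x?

In coordinates u = x + y, v = x − y the rectangle is axis-aligned; the map (x,y)→(u,v) scales areas by 2.
u-values: -7, -2, 11; range = 11 − (-7) = 18.
v-values: -9, -14, -5; range = -5 − (-14) = 9.
Area = (18 × 9) / 2 = 81.

81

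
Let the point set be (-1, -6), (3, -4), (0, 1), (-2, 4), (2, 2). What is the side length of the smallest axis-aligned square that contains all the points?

10

The bounding box has width 5 and height 10.
An axis-aligned square enclosing the set must have side ≥ max(width, height).
So the minimum side is max(5, 10) = 10.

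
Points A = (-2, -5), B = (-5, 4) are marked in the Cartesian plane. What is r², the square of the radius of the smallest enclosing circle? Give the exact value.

The smallest circle enclosing two points has them as diameter endpoints.
Centre = midpoint = (-3.5, -0.5); r² = |AB|²/4 = 90/4 = 22.5.

22.5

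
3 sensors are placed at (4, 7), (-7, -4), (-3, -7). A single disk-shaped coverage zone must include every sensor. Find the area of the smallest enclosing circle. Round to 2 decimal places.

196.35

Call the three points A, B, C in the order given.
Side lengths²: AB² = 242, AC² = 245, BC² = 25.
Since AC² = 245 < 242 + 25 = 267, the triangle is acute, so the smallest enclosing circle is the circumcircle.
Circumcentre = (-0.5, 0.5), r² = 62.5.
Area = π·r² = π·62.5 ≈ 196.35.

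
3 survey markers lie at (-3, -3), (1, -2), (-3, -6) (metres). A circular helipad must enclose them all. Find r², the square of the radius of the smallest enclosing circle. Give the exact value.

Call the three points A, B, C in the order given.
Side lengths²: AB² = 17, AC² = 9, BC² = 32.
Since BC² = 32 ≥ 17 + 9 = 26, the angle opposite BC is not acute, so the smallest enclosing circle has BC as diameter.
Centre = midpoint of BC = (-1, -4), r² = 32/4 = 8.

8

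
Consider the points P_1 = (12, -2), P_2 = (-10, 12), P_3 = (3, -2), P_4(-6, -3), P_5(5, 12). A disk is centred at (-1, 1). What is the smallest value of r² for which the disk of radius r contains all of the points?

The required radius is the distance from (-1, 1) to the farthest point.
Squared distances: 178, 202, 25, 41, 157.
Maximum is 202, attained at P_2.

202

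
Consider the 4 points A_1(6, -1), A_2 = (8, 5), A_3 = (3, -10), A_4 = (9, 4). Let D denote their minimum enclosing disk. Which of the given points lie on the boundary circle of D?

A_2, A_3

By Welzl's lemma the MEC is supported by two points (diametrically opposite) or three points (on a circumcircle).
The farthest pair is A_2–A_3 with squared distance 250. The circle on this segment as diameter has centre (5.5, -2.5) and r² = 250/4 = 62.5.
Check A_1: distance² to centre = 2.5 ≤ 62.5, so it lies inside.
All remaining points lie in this disk, and no smaller disk contains both endpoints, so this is the minimum enclosing circle.
The points at distance exactly r from the centre are A_2, A_3 — 2 points.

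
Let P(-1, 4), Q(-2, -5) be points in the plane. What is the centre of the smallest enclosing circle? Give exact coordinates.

The smallest circle enclosing two points has them as diameter endpoints.
Centre = midpoint = (-1.5, -0.5); r² = |PQ|²/4 = 82/4 = 20.5.
Centre = (-1.5, -0.5).

(-1.5, -0.5)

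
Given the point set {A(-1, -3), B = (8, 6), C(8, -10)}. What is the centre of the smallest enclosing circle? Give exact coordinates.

(7, -2)

Side lengths²: AB² = 162, AC² = 130, BC² = 256.
Since BC² = 256 < 162 + 130 = 292, the triangle is acute, so the smallest enclosing circle is the circumcircle.
Circumcentre = (7, -2), r² = 65.
Centre = (7, -2).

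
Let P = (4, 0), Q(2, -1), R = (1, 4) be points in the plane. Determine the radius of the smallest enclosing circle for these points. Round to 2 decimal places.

Side lengths²: PQ² = 5, PR² = 25, QR² = 26.
Since QR² = 26 < 25 + 5 = 30, the triangle is acute, so the smallest enclosing circle is the circumcircle.
Circumcentre = (43/22, 35/22), r² = 1625/242.
r = √(1625/242) ≈ 2.59.

2.59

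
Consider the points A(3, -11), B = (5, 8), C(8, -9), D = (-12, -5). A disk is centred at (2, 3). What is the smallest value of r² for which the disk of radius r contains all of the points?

260

The required radius is the distance from (2, 3) to the farthest point.
Squared distances: 197, 34, 180, 260.
Maximum is 260, attained at D.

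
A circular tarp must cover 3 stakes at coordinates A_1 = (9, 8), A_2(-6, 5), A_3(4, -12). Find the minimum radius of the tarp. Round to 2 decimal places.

10.91

Side lengths²: A_1A_2² = 234, A_1A_3² = 425, A_2A_3² = 389.
Since A_1A_3² = 425 < 389 + 234 = 623, the triangle is acute, so the smallest enclosing circle is the circumcircle.
Circumcentre = (115/38, -43/38), r² = 85969/722.
r = √(85969/722) ≈ 10.91.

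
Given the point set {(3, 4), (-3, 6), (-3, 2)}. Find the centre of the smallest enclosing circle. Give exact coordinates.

(-1/3, 4)

Call the three points A, B, C in the order given.
Side lengths²: AB² = 40, AC² = 40, BC² = 16.
Since AC² = 40 < 40 + 16 = 56, the triangle is acute, so the smallest enclosing circle is the circumcircle.
Circumcentre = (-1/3, 4), r² = 100/9.
Centre = (-1/3, 4).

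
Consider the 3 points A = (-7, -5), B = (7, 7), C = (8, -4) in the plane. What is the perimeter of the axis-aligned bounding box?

Width = max x − min x = 8 − (-7) = 15.
Height = max y − min y = 7 − (-5) = 12.
Perimeter = 2(15 + 12) = 54.

54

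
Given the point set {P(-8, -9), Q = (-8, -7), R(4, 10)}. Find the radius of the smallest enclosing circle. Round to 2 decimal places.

11.24

Side lengths²: PQ² = 4, PR² = 505, QR² = 433.
Since PR² = 505 ≥ 433 + 4 = 437, the angle opposite PR is not acute, so the smallest enclosing circle has PR as diameter.
Centre = midpoint of PR = (-2, 0.5), r² = 505/4 = 126.25.
r = √(126.25) ≈ 11.24.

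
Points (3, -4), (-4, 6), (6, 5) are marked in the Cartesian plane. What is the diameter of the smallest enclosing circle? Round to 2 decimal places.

Call the three points A, B, C in the order given.
Side lengths²: AB² = 149, AC² = 90, BC² = 101.
Since AB² = 149 < 101 + 90 = 191, the triangle is acute, so the smallest enclosing circle is the circumcircle.
Circumcentre = (39/62, 111/62), r² = 75245/1922.
Diameter = 2r = 2√(75245/1922) ≈ 12.51.

12.51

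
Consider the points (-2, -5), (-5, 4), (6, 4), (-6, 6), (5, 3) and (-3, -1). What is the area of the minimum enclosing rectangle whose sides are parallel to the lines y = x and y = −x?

In coordinates u = x + y, v = x − y the rectangle is axis-aligned; the map (x,y)→(u,v) scales areas by 2.
u-values: -7, -1, 10, 0, 8, -4; range = 10 − (-7) = 17.
v-values: 3, -9, 2, -12, 2, -2; range = 3 − (-12) = 15.
Area = (17 × 15) / 2 = 127.5.

127.5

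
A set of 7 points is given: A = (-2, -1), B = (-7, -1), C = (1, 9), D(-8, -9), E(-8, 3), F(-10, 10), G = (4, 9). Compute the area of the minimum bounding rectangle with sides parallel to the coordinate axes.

x ranges over [-10, 4], width 14.
y ranges over [-9, 10], height 19.
Area = 14 × 19 = 266.

266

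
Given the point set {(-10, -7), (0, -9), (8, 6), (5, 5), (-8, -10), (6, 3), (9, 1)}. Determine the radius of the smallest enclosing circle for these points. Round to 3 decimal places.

11.314

A smallest enclosing disk is always determined by at most three of the input points on its boundary.
The farthest pair is (8, 6)–(-8, -10) with squared distance 512. The circle on this segment as diameter has centre (0, -2) and r² = 512/4 = 128.
Check (-10, -7): distance² to centre = 125 ≤ 128, so it lies inside.
All remaining points lie in this disk, and no smaller disk contains both endpoints, so this is the minimum enclosing circle.
r = √128 ≈ 11.314.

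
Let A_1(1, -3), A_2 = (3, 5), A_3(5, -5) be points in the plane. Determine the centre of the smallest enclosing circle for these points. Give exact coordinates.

(4, 0)

Side lengths²: A_1A_2² = 68, A_1A_3² = 20, A_2A_3² = 104.
Since A_2A_3² = 104 ≥ 68 + 20 = 88, the angle opposite A_2A_3 is not acute, so the smallest enclosing circle has A_2A_3 as diameter.
Centre = midpoint of A_2A_3 = (4, 0), r² = 104/4 = 26.
Centre = (4, 0).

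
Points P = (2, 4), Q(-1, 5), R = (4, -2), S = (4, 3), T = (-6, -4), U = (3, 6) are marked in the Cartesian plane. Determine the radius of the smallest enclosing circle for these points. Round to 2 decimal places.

6.73

By Welzl's lemma the MEC is supported by two points (diametrically opposite) or three points (on a circumcircle).
The farthest pair is T–U with squared distance 181. The circle on this segment as diameter has centre (-1.5, 1) and r² = 181/4 = 45.25.
Check P: distance² to centre = 21.25 ≤ 45.25, so it lies inside.
All remaining points lie in this disk, and no smaller disk contains both endpoints, so this is the minimum enclosing circle.
r = √(45.25) ≈ 6.73.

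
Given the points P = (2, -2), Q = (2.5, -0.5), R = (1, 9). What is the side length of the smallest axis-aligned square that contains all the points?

11

The bounding box has width 1.5 and height 11.
An axis-aligned square enclosing the set must have side ≥ max(width, height).
So the minimum side is max(1.5, 11) = 11.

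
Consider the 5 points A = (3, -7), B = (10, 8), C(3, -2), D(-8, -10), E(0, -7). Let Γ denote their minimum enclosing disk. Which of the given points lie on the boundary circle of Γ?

B, D

A smallest enclosing disk is always determined by at most three of the input points on its boundary.
The farthest pair is B–D with squared distance 648. The circle on this segment as diameter has centre (1, -1) and r² = 648/4 = 162.
Check A: distance² to centre = 40 ≤ 162, so it lies inside.
All remaining points lie in this disk, and no smaller disk contains both endpoints, so this is the minimum enclosing circle.
The points at distance exactly r from the centre are B, D — 2 points.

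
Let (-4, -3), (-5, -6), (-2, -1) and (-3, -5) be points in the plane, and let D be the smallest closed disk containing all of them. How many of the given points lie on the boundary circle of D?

The farthest pair is (-5, -6)–(-2, -1) with squared distance 34. The circle on this segment as diameter has centre (-3.5, -3.5) and r² = 34/4 = 8.5.
Check (-4, -3): distance² to centre = 0.5 ≤ 8.5, so it lies inside.
All remaining points lie in this disk, and no smaller disk contains both endpoints, so this is the minimum enclosing circle.
The points at distance exactly r from the centre are (-5, -6), (-2, -1) — 2 points.

2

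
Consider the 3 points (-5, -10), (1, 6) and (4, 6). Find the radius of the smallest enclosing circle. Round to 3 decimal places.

9.179

Call the three points A, B, C in the order given.
Side lengths²: AB² = 292, AC² = 337, BC² = 9.
Since AC² = 337 ≥ 292 + 9 = 301, the angle opposite AC is not acute, so the smallest enclosing circle has AC as diameter.
Centre = midpoint of AC = (-0.5, -2), r² = 337/4 = 84.25.
r = √(84.25) ≈ 9.179.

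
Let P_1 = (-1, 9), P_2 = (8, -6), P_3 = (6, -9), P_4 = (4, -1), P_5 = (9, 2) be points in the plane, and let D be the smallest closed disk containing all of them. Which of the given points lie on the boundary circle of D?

A smallest enclosing disk is always determined by at most three of the input points on its boundary.
The farthest pair is P_1–P_3 with squared distance 373. The circle on this segment as diameter has centre (2.5, 0) and r² = 373/4 = 93.25.
Check P_2: distance² to centre = 66.25 ≤ 93.25, so it lies inside.
All remaining points lie in this disk, and no smaller disk contains both endpoints, so this is the minimum enclosing circle.
The points at distance exactly r from the centre are P_1, P_3 — 2 points.

P_1, P_3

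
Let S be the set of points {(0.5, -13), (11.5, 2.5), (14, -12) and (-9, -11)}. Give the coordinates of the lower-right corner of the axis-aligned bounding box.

(14, -13)

x-range [-9, 14], y-range [-13, 2.5].
The lower-right corner is (14, -13).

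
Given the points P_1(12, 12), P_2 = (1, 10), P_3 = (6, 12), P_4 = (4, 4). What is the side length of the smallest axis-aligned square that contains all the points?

11

The bounding box has width 11 and height 8.
An axis-aligned square enclosing the set must have side ≥ max(width, height).
So the minimum side is max(11, 8) = 11.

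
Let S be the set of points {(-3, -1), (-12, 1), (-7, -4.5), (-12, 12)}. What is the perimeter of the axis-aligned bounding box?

Width = max x − min x = -3 − (-12) = 9.
Height = max y − min y = 12 − (-4.5) = 16.5.
Perimeter = 2(9 + 16.5) = 51.

51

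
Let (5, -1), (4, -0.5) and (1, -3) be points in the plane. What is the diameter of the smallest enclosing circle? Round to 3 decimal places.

4.472

Call the three points A, B, C in the order given.
Side lengths²: AB² = 1.25, AC² = 20, BC² = 15.25.
Since AC² = 20 ≥ 15.25 + 1.25 = 16.5, the angle opposite AC is not acute, so the smallest enclosing circle has AC as diameter.
Centre = midpoint of AC = (3, -2), r² = 20/4 = 5.
Diameter = 2r = 2√5 ≈ 4.472.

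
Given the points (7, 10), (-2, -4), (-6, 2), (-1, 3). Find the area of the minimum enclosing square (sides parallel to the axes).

196

The bounding box has width 13 and height 14.
An axis-aligned square enclosing the set must have side ≥ max(width, height).
So the minimum side is max(13, 14) = 14.
Area = 14² = 196.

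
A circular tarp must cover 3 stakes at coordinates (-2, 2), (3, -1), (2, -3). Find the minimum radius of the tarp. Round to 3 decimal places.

Call the three points A, B, C in the order given.
Side lengths²: AB² = 34, AC² = 41, BC² = 5.
Since AC² = 41 ≥ 34 + 5 = 39, the angle opposite AC is not acute, so the smallest enclosing circle has AC as diameter.
Centre = midpoint of AC = (0, -0.5), r² = 41/4 = 10.25.
r = √(10.25) ≈ 3.202.

3.202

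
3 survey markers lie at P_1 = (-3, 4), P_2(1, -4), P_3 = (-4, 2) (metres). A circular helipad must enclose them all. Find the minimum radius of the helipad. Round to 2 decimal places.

Side lengths²: P_1P_2² = 80, P_1P_3² = 5, P_2P_3² = 61.
Since P_1P_2² = 80 ≥ 61 + 5 = 66, the angle opposite P_1P_2 is not acute, so the smallest enclosing circle has P_1P_2 as diameter.
Centre = midpoint of P_1P_2 = (-1, 0), r² = 80/4 = 20.
r = √20 ≈ 4.47.

4.47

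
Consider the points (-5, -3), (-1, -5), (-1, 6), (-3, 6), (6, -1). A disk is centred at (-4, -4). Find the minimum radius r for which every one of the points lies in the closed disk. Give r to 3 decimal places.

10.440

The required radius is the distance from (-4, -4) to the farthest point.
Squared distances: 2, 10, 109, 101, 109.
Maximum is 109, attained at (-1, 6).
r = √109 ≈ 10.440.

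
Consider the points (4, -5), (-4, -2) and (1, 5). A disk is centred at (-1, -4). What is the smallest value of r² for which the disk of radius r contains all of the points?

The required radius is the distance from (-1, -4) to the farthest point.
Squared distances: 26, 13, 85.
Maximum is 85, attained at (1, 5).

85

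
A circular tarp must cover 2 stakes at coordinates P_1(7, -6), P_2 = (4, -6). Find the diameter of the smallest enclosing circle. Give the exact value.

3

The smallest circle enclosing two points has them as diameter endpoints.
Centre = midpoint = (5.5, -6); r² = |P_1P_2|²/4 = 9/4 = 2.25.
Diameter = 2r = 2√(2.25) = 3.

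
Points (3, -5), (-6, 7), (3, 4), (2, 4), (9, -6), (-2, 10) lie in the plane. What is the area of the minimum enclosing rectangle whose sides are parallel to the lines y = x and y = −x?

140

In coordinates u = x + y, v = x − y the rectangle is axis-aligned; the map (x,y)→(u,v) scales areas by 2.
u-values: -2, 1, 7, 6, 3, 8; range = 8 − (-2) = 10.
v-values: 8, -13, -1, -2, 15, -12; range = 15 − (-13) = 28.
Area = (10 × 28) / 2 = 140.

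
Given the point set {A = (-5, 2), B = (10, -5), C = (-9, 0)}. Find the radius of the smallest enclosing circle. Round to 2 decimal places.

Side lengths²: AB² = 274, AC² = 20, BC² = 386.
Since BC² = 386 ≥ 274 + 20 = 294, the angle opposite BC is not acute, so the smallest enclosing circle has BC as diameter.
Centre = midpoint of BC = (0.5, -2.5), r² = 386/4 = 96.5.
r = √(96.5) ≈ 9.82.

9.82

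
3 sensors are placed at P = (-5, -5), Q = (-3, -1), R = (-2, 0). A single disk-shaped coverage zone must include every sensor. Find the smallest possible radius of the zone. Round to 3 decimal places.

Side lengths²: PQ² = 20, PR² = 34, QR² = 2.
Since PR² = 34 ≥ 20 + 2 = 22, the angle opposite PR is not acute, so the smallest enclosing circle has PR as diameter.
Centre = midpoint of PR = (-3.5, -2.5), r² = 34/4 = 8.5.
r = √(8.5) ≈ 2.915.

2.915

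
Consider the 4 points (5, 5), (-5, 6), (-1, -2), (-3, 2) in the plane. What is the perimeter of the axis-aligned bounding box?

36

Width = max x − min x = 5 − (-5) = 10.
Height = max y − min y = 6 − (-2) = 8.
Perimeter = 2(10 + 8) = 36.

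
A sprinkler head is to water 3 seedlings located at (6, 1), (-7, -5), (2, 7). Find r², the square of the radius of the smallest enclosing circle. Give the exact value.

Call the three points A, B, C in the order given.
Side lengths²: AB² = 205, AC² = 52, BC² = 225.
Since BC² = 225 < 205 + 52 = 257, the triangle is acute, so the smallest enclosing circle is the circumcircle.
Circumcentre = (-53/34, 5/17), r² = 66625/1156.

66625/1156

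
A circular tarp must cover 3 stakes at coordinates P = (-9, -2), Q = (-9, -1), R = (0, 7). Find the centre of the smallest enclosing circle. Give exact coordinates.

Side lengths²: PQ² = 1, PR² = 162, QR² = 145.
Since PR² = 162 ≥ 145 + 1 = 146, the angle opposite PR is not acute, so the smallest enclosing circle has PR as diameter.
Centre = midpoint of PR = (-4.5, 2.5), r² = 162/4 = 40.5.
Centre = (-4.5, 2.5).

(-4.5, 2.5)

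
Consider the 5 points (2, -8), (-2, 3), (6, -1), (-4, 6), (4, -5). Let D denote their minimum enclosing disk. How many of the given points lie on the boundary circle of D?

2

The minimum enclosing circle of a finite set is fixed by two of the points (as a diameter) or three (as a circumcircle).
The farthest pair is (2, -8)–(-4, 6) with squared distance 232. The circle on this segment as diameter has centre (-1, -1) and r² = 232/4 = 58.
Check (-2, 3): distance² to centre = 17 ≤ 58, so it lies inside.
All remaining points lie in this disk, and no smaller disk contains both endpoints, so this is the minimum enclosing circle.
The points at distance exactly r from the centre are (2, -8), (-4, 6) — 2 points.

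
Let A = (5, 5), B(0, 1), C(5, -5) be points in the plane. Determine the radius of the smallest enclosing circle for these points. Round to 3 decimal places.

5.001

Side lengths²: AB² = 41, AC² = 100, BC² = 61.
Since AC² = 100 < 61 + 41 = 102, the triangle is acute, so the smallest enclosing circle is the circumcircle.
Circumcentre = (4.9, 0), r² = 25.01.
r = √(25.01) ≈ 5.001.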